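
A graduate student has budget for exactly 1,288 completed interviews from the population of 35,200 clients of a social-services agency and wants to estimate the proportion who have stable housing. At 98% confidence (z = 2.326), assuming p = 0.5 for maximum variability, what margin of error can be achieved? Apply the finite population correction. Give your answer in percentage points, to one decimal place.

Finite-population factor: (N−n)/(N−1) = (35200−1288)/(35200−1) = 0.9634.
SE(p̂) = √[p(1−p)/n · (N−n)/(N−1)] = √[0.2500/1288 × 0.9634] = 0.01367.
E = z × SE = 2.326 × 0.01367 = 0.03181 ≈ 3.2 percentage points.

3.2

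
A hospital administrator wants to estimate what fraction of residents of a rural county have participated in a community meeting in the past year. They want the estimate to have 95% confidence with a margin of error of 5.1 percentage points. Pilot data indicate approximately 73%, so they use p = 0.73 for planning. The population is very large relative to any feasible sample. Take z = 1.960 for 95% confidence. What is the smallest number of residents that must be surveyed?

292

With p = 0.73, p(1−p) = 0.1971.
n = z²·p(1−p)/E² = 1.960² × 0.1971 / 0.051² = 3.8416 × 0.1971 / 0.002601 ≈ 291.11.
Rounding up gives n = 292.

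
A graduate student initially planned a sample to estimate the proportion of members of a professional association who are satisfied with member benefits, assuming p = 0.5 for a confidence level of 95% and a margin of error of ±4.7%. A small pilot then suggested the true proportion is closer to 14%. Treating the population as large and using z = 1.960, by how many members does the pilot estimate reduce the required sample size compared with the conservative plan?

225

Conservative (p = 0.5): n = 1.960² × 0.25 / 0.047² ≈ 434.77 → 435.
Using p = 0.14: p(1−p) = 0.1204, so n = 1.960² × 0.1204 / 0.047² ≈ 209.38 → 210.
Reduction: 435 − 210 = 225.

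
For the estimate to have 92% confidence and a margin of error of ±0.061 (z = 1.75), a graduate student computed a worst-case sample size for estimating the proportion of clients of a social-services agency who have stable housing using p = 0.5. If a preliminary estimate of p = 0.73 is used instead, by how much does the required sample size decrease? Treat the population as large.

Conservative (p = 0.5): n = 1.75² × 0.25 / 0.061² ≈ 205.76 → 206.
Using p = 0.73: p(1−p) = 0.1971, so n = 1.75² × 0.1971 / 0.061² ≈ 162.22 → 163.
Reduction: 206 − 163 = 43.

43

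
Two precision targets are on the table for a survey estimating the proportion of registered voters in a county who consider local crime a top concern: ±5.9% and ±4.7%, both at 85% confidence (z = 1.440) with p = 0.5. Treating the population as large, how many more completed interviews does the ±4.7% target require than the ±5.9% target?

At ±5.9%: n = 1.440² × 0.2500 / 0.059² ≈ 148.92 → 149.
At ±4.7%: n = 1.440² × 0.2500 / 0.047² ≈ 234.68 → 235.
Additional respondents: 235 − 149 = 86.

86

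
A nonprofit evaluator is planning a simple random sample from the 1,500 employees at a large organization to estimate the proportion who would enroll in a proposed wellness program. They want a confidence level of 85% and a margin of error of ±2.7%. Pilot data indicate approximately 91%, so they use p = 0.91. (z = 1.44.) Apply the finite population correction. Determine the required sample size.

Unadjusted: n₀ = 1.44² × 0.91 × 0.09 / 0.027² ≈ 232.96, so n₀ = 233.
Finite population correction with N = 1,500: n = n₀ / (1 + (n₀−1)/N) = 233 / (1 + 232/1500) = 233 / 1.1547 ≈ 201.79.
Rounding up, n = 202.

202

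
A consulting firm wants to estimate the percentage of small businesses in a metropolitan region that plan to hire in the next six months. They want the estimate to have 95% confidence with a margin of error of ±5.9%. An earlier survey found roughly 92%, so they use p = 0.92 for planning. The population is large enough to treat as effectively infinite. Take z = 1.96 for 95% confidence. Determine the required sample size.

82

With p = 0.92, p(1−p) = 0.0736.
n = z²·p(1−p)/E² = 1.96² × 0.0736 / 0.059² = 3.8416 × 0.0736 / 0.003481 ≈ 81.22.
Rounding up gives n = 82.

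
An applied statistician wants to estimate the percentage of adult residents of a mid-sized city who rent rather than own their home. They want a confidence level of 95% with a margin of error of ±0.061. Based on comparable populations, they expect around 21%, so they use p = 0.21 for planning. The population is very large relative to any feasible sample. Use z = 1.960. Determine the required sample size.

172

With p = 0.21, p(1−p) = 0.1659.
n = z²·p(1−p)/E² = 1.960² × 0.1659 / 0.061² = 3.8416 × 0.1659 / 0.003721 ≈ 171.28.
Rounding up gives n = 172.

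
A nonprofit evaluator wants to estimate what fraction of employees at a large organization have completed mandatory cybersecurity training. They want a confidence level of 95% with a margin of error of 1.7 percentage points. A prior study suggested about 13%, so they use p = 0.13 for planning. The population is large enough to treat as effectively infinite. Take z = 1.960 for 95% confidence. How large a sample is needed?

1504

With p = 0.13, p(1−p) = 0.1131.
n = z²·p(1−p)/E² = 1.960² × 0.1131 / 0.017² = 3.8416 × 0.1131 / 0.000289 ≈ 1503.41.
Rounding up gives n = 1504.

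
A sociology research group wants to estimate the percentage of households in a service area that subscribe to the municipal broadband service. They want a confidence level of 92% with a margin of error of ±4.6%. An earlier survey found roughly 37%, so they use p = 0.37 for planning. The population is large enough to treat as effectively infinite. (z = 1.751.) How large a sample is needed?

With p = 0.37, p(1−p) = 0.2331.
n = z²·p(1−p)/E² = 1.751² × 0.2331 / 0.046² = 3.0660 × 0.2331 / 0.002116 ≈ 337.75.
Rounding up gives n = 338.

338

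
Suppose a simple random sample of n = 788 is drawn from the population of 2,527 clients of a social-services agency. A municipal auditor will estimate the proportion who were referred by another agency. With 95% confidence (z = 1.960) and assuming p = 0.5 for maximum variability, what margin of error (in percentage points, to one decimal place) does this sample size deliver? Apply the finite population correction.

Finite-population factor: (N−n)/(N−1) = (2527−788)/(2527−1) = 0.6884.
SE(p̂) = √[p(1−p)/n · (N−n)/(N−1)] = √[0.2500/788 × 0.6884] = 0.01478.
E = z × SE = 1.960 × 0.01478 = 0.02897 ≈ 2.9 percentage points.

2.9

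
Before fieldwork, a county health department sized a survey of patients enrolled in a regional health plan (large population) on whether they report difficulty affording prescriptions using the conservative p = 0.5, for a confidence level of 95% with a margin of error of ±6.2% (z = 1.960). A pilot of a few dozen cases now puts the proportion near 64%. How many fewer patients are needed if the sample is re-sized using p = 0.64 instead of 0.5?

Conservative (p = 0.5): n = 1.960² × 0.25 / 0.062² ≈ 249.84 → 250.
Using p = 0.64: p(1−p) = 0.2304, so n = 1.960² × 0.2304 / 0.062² ≈ 230.26 → 231.
Reduction: 250 − 231 = 19.

19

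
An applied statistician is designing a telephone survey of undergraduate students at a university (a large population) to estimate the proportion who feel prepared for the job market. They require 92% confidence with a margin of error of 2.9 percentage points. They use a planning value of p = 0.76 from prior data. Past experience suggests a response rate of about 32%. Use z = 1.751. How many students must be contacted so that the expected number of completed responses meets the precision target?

Completed interviews needed: n₀ = 1.751² × 0.1824 / 0.029² ≈ 664.97 → 665.
At a 32% response rate, contacts needed = 665 / 0.32 ≈ 2078.12 → 2079.

2079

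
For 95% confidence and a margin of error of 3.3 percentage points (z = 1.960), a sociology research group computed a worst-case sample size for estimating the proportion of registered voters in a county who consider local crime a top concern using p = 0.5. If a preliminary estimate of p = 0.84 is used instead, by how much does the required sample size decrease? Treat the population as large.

407

Conservative (p = 0.5): n = 1.960² × 0.25 / 0.033² ≈ 881.91 → 882.
Using p = 0.84: p(1−p) = 0.1344, so n = 1.960² × 0.1344 / 0.033² ≈ 474.11 → 475.
Reduction: 882 − 475 = 407.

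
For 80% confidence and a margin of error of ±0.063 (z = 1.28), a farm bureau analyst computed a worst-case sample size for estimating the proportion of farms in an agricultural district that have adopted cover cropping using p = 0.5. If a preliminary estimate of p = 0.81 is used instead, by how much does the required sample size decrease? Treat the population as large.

40

Conservative (p = 0.5): n = 1.28² × 0.25 / 0.063² ≈ 103.20 → 104.
Using p = 0.81: p(1−p) = 0.1539, so n = 1.28² × 0.1539 / 0.063² ≈ 63.53 → 64.
Reduction: 104 − 64 = 40.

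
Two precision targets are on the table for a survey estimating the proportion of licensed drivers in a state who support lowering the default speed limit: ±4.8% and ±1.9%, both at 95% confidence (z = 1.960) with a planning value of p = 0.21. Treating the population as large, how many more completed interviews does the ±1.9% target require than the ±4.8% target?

At ±4.8%: n = 1.960² × 0.1659 / 0.048² ≈ 276.62 → 277.
At ±1.9%: n = 1.960² × 0.1659 / 0.019² ≈ 1765.43 → 1766.
Additional respondents: 1766 − 277 = 1489.

1489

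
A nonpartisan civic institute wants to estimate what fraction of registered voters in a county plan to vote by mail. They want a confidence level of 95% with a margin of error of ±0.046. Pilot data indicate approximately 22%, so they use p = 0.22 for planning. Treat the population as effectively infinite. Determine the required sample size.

For 95% confidence, z = 1.960.
With p = 0.22, p(1−p) = 0.1716.
n = z²·p(1−p)/E² = 1.960² × 0.1716 / 0.046² = 3.8416 × 0.1716 / 0.002116 ≈ 311.54.
Rounding up gives n = 312.

312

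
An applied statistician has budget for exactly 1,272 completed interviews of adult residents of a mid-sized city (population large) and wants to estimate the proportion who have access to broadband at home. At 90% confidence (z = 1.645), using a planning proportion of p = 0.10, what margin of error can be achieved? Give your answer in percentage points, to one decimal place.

SE(p̂) = √[p(1−p)/n] = √[0.0900/1272] = 0.00841.
E = z × SE = 1.645 × 0.00841 = 0.01384, or 1.4 percentage points.

1.4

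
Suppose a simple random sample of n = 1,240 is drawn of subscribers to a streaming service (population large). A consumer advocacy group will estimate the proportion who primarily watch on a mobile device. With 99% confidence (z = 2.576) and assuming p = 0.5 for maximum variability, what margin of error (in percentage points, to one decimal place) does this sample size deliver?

3.7

SE(p̂) = √[p(1−p)/n] = √[0.2500/1240] = 0.01420.
E = z × SE = 2.576 × 0.01420 = 0.03658, or 3.7 percentage points.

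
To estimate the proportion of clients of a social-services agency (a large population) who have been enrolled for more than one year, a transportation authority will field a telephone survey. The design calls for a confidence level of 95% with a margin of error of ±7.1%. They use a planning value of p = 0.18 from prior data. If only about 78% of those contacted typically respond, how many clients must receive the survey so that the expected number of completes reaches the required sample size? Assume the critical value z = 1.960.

145

Completed interviews needed: n₀ = 1.960² × 0.1476 / 0.071² ≈ 112.48 → 113.
At a 78% response rate, contacts needed = 113 / 0.78 ≈ 144.87 → 145.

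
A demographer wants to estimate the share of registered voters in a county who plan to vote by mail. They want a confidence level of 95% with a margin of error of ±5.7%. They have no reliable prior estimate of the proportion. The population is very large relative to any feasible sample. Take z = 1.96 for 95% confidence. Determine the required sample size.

296

With no prior estimate, use p = 0.5, giving p(1−p) = 0.25.
n = z²·p(1−p)/E² = 1.96² × 0.2500 / 0.057² = 3.8416 × 0.2500 / 0.003249 ≈ 295.60.
Rounding up gives n = 296.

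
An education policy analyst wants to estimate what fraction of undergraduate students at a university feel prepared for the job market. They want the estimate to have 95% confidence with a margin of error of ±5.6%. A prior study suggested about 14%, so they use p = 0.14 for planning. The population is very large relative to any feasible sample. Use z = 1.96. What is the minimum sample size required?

With p = 0.14, p(1−p) = 0.1204.
n = z²·p(1−p)/E² = 1.96² × 0.1204 / 0.056² = 3.8416 × 0.1204 / 0.003136 ≈ 147.49.
Rounding up gives n = 148.

148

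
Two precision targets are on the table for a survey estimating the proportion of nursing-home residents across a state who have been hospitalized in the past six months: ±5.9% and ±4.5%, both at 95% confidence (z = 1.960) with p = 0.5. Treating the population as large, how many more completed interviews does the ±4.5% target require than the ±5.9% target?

199

At ±5.9%: n = 1.960² × 0.2500 / 0.059² ≈ 275.90 → 276.
At ±4.5%: n = 1.960² × 0.2500 / 0.045² ≈ 474.27 → 475.
Additional respondents: 475 − 276 = 199.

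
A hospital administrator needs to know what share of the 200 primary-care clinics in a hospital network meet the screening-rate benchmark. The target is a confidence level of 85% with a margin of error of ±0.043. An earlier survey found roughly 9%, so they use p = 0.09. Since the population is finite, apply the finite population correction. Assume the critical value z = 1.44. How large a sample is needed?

64

Unadjusted: n₀ = 1.44² × 0.09 × 0.91 / 0.043² ≈ 91.85, so n₀ = 92.
Finite population correction with N = 200: n = n₀ / (1 + (n₀−1)/N) = 92 / (1 + 91/200) = 92 / 1.4550 ≈ 63.23.
Rounding up, n = 64.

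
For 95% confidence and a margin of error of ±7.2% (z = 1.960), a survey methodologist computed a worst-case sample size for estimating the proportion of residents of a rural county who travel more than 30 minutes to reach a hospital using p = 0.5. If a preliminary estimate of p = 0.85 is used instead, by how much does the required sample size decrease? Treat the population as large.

91

Conservative (p = 0.5): n = 1.960² × 0.25 / 0.072² ≈ 185.26 → 186.
Using p = 0.85: p(1−p) = 0.1275, so n = 1.960² × 0.1275 / 0.072² ≈ 94.48 → 95.
Reduction: 186 − 95 = 91.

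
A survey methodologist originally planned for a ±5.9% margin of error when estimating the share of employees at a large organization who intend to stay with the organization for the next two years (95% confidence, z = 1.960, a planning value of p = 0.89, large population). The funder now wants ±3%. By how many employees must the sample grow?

309

At ±5.9%: n = 1.960² × 0.0979 / 0.059² ≈ 108.04 → 109.
At ±3%: n = 1.960² × 0.0979 / 0.030² ≈ 417.88 → 418.
Additional respondents: 418 − 109 = 309.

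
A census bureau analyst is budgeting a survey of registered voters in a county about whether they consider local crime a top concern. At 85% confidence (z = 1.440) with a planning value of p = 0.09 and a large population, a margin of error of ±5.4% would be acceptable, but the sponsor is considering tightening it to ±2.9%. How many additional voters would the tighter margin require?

143

At ±5.4%: n = 1.440² × 0.0819 / 0.054² ≈ 58.24 → 59.
At ±2.9%: n = 1.440² × 0.0819 / 0.029² ≈ 201.94 → 202.
Additional respondents: 202 − 59 = 143.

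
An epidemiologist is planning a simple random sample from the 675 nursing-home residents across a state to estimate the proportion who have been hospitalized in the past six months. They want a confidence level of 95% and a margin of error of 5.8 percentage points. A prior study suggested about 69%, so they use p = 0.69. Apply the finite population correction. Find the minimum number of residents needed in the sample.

For 95% confidence, z = 1.960.
Unadjusted: n₀ = 1.960² × 0.69 × 0.31 / 0.058² ≈ 244.27, so n₀ = 245.
Finite population correction with N = 675: n = n₀ / (1 + (n₀−1)/N) = 245 / (1 + 244/675) = 245 / 1.3615 ≈ 179.95.
Rounding up, n = 180.

180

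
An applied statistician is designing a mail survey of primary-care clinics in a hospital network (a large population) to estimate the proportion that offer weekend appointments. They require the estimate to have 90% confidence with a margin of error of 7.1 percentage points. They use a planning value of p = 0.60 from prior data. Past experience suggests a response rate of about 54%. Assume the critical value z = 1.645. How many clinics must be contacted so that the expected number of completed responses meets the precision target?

239

Completed interviews needed: n₀ = 1.645² × 0.2400 / 0.071² ≈ 128.83 → 129.
At a 54% response rate, contacts needed = 129 / 0.54 ≈ 238.89 → 239.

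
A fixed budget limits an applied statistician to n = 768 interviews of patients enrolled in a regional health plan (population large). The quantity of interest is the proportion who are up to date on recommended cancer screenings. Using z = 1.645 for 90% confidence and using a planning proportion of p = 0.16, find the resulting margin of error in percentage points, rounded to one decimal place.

2.2

SE(p̂) = √[p(1−p)/n] = √[0.1344/768] = 0.01323.
E = z × SE = 1.645 × 0.01323 = 0.02176, or 2.2 percentage points.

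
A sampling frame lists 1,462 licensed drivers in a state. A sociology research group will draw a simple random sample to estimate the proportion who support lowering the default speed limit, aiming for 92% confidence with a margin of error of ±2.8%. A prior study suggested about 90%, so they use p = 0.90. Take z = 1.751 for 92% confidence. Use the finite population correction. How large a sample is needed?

284

Unadjusted: n₀ = 1.751² × 0.90 × 0.10 / 0.028² ≈ 351.96, so n₀ = 352.
Finite population correction with N = 1,462: n = n₀ / (1 + (n₀−1)/N) = 352 / (1 + 351/1462) = 352 / 1.2401 ≈ 283.85.
Rounding up, n = 284.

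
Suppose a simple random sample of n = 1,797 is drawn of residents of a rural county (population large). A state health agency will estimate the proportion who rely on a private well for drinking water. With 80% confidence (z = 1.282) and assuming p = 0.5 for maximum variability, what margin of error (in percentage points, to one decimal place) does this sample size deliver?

SE(p̂) = √[p(1−p)/n] = √[0.2500/1797] = 0.01179.
E = z × SE = 1.282 × 0.01179 = 0.01512, or 1.5 percentage points.

1.5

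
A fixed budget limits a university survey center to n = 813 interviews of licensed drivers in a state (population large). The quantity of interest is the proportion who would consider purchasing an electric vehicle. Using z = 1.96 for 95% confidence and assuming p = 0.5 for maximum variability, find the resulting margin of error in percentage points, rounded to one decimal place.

SE(p̂) = √[p(1−p)/n] = √[0.2500/813] = 0.01754.
E = z × SE = 1.96 × 0.01754 = 0.03437, or 3.4 percentage points.

3.4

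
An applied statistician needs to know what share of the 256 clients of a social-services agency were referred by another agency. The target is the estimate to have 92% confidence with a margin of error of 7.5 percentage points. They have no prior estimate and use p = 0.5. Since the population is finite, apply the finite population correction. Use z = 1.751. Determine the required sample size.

Unadjusted: n₀ = 1.751² × 0.50 × 0.50 / 0.075² ≈ 136.27, so n₀ = 137.
Finite population correction with N = 256: n = n₀ / (1 + (n₀−1)/N) = 137 / (1 + 136/256) = 137 / 1.5312 ≈ 89.47.
Rounding up, n = 90.

90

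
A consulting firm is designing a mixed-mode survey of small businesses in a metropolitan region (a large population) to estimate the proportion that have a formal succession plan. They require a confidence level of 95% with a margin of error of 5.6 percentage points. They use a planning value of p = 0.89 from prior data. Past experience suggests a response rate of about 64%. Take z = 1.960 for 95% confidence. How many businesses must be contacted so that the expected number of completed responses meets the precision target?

188

Completed interviews needed: n₀ = 1.960² × 0.0979 / 0.056² ≈ 119.93 → 120.
At a 64% response rate, contacts needed = 120 / 0.64 ≈ 187.50 → 188.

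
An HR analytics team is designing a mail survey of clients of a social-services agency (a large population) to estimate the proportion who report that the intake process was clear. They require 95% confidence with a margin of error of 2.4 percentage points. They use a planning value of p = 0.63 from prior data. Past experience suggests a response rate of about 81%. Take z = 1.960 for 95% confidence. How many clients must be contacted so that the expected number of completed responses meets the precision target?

1920

Completed interviews needed: n₀ = 1.960² × 0.2331 / 0.024² ≈ 1554.65 → 1555.
At an 81% response rate, contacts needed = 1555 / 0.81 ≈ 1919.75 → 1920.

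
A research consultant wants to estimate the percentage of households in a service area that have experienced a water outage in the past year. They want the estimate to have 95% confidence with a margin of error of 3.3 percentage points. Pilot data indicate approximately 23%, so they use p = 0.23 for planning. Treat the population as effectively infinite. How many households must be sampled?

For 95% confidence, z = 1.96.
With p = 0.23, p(1−p) = 0.1771.
n = z²·p(1−p)/E² = 1.96² × 0.1771 / 0.033² = 3.8416 × 0.1771 / 0.001089 ≈ 624.75.
Rounding up gives n = 625.

625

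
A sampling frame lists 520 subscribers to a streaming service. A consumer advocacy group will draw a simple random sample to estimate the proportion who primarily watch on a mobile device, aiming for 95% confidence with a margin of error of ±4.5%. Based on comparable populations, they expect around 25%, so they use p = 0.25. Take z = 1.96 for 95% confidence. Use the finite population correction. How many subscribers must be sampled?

Unadjusted: n₀ = 1.96² × 0.25 × 0.75 / 0.045² ≈ 355.70, so n₀ = 356.
Finite population correction with N = 520: n = n₀ / (1 + (n₀−1)/N) = 356 / (1 + 355/520) = 356 / 1.6827 ≈ 211.57.
Rounding up, n = 212.

212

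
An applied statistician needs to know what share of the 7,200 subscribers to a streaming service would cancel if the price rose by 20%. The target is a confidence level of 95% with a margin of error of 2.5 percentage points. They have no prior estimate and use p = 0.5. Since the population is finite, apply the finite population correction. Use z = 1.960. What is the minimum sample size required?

Unadjusted: n₀ = 1.960² × 0.50 × 0.50 / 0.025² ≈ 1536.64, so n₀ = 1537.
Finite population correction with N = 7,200: n = n₀ / (1 + (n₀−1)/N) = 1537 / (1 + 1536/7200) = 1537 / 1.2133 ≈ 1266.76.
Rounding up, n = 1267.

1267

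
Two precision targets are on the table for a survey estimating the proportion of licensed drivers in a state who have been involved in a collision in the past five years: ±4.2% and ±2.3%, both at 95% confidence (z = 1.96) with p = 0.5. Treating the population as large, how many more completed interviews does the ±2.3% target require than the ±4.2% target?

At ±4.2%: n = 1.96² × 0.2500 / 0.042² ≈ 544.44 → 545.
At ±2.3%: n = 1.96² × 0.2500 / 0.023² ≈ 1815.50 → 1816.
Additional respondents: 1816 − 545 = 1271.

1271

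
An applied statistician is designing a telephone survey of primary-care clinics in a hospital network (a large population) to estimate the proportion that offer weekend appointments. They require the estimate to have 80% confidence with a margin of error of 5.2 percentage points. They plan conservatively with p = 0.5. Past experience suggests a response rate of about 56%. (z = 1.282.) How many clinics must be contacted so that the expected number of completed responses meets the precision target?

Completed interviews needed: n₀ = 1.282² × 0.2500 / 0.052² ≈ 151.95 → 152.
At a 56% response rate, contacts needed = 152 / 0.56 ≈ 271.43 → 272.

272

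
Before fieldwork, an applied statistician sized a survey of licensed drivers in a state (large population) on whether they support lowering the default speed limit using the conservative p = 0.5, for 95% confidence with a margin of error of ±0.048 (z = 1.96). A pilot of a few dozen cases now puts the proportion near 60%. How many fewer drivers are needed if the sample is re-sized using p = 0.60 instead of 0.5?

16

Conservative (p = 0.5): n = 1.96² × 0.25 / 0.048² ≈ 416.84 → 417.
Using p = 0.60: p(1−p) = 0.2400, so n = 1.96² × 0.2400 / 0.048² ≈ 400.17 → 401.
Reduction: 417 − 401 = 16.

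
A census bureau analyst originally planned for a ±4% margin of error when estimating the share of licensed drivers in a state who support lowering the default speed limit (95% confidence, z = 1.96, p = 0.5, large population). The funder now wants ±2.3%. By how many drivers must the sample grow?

1215

At ±4%: n = 1.96² × 0.2500 / 0.040² ≈ 600.25 → 601.
At ±2.3%: n = 1.96² × 0.2500 / 0.023² ≈ 1815.50 → 1816.
Additional respondents: 1816 − 601 = 1215.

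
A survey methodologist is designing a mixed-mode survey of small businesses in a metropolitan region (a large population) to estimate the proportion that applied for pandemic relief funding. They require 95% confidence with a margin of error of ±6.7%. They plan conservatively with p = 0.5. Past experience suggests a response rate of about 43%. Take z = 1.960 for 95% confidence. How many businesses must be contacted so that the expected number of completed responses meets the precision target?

Completed interviews needed: n₀ = 1.960² × 0.2500 / 0.067² ≈ 213.95 → 214.
At a 43% response rate, contacts needed = 214 / 0.43 ≈ 497.67 → 498.

498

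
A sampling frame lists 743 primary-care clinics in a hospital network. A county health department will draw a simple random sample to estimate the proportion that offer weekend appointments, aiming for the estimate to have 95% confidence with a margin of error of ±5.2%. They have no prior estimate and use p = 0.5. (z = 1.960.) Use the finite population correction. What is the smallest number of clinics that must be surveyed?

241

Unadjusted: n₀ = 1.960² × 0.50 × 0.50 / 0.052² ≈ 355.18, so n₀ = 356.
Finite population correction with N = 743: n = n₀ / (1 + (n₀−1)/N) = 356 / (1 + 355/743) = 356 / 1.4778 ≈ 240.90.
Rounding up, n = 241.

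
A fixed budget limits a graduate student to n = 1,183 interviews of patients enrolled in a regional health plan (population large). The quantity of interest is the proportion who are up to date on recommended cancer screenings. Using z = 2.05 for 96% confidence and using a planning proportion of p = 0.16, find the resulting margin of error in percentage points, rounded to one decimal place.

2.2

SE(p̂) = √[p(1−p)/n] = √[0.1344/1183] = 0.01066.
E = z × SE = 2.05 × 0.01066 = 0.02185, or 2.2 percentage points.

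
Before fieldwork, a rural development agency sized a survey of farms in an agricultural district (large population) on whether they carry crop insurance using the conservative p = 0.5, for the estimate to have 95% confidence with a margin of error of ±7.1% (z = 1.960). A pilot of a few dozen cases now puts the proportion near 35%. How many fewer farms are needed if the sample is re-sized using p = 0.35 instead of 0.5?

17

Conservative (p = 0.5): n = 1.960² × 0.25 / 0.071² ≈ 190.52 → 191.
Using p = 0.35: p(1−p) = 0.2275, so n = 1.960² × 0.2275 / 0.071² ≈ 173.37 → 174.
Reduction: 191 − 174 = 17.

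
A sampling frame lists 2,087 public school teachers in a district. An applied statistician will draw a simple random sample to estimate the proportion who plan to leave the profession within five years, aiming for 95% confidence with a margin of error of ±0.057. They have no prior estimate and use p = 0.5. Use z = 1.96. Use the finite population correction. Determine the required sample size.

Unadjusted: n₀ = 1.96² × 0.50 × 0.50 / 0.057² ≈ 295.60, so n₀ = 296.
Finite population correction with N = 2,087: n = n₀ / (1 + (n₀−1)/N) = 296 / (1 + 295/2087) = 296 / 1.1414 ≈ 259.34.
Rounding up, n = 260.

260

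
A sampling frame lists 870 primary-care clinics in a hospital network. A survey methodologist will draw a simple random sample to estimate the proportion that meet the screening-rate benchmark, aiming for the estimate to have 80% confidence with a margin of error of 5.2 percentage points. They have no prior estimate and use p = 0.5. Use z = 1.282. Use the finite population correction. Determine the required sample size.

130

Unadjusted: n₀ = 1.282² × 0.50 × 0.50 / 0.052² ≈ 151.95, so n₀ = 152.
Finite population correction with N = 870: n = n₀ / (1 + (n₀−1)/N) = 152 / (1 + 151/870) = 152 / 1.1736 ≈ 129.52.
Rounding up, n = 130.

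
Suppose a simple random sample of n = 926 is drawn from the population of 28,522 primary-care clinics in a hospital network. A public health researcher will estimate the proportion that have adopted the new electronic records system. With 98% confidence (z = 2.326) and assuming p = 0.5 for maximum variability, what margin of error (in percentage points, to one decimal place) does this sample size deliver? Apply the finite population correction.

3.8

Finite-population factor: (N−n)/(N−1) = (28522−926)/(28522−1) = 0.9676.
SE(p̂) = √[p(1−p)/n · (N−n)/(N−1)] = √[0.2500/926 × 0.9676] = 0.01616.
E = z × SE = 2.326 × 0.01616 = 0.03759 ≈ 3.8 percentage points.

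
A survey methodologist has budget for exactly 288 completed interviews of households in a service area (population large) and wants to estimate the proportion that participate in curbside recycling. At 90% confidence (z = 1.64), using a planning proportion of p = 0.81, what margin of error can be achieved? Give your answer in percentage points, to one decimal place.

SE(p̂) = √[p(1−p)/n] = √[0.1539/288] = 0.02312.
E = z × SE = 1.64 × 0.02312 = 0.03791, or 3.8 percentage points.

3.8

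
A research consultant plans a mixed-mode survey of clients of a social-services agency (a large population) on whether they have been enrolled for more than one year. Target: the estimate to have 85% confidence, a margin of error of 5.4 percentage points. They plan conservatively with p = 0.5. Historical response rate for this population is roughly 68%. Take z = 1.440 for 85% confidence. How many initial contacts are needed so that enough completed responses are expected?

262

Completed interviews needed: n₀ = 1.440² × 0.2500 / 0.054² ≈ 177.78 → 178.
At a 68% response rate, contacts needed = 178 / 0.68 ≈ 261.76 → 262.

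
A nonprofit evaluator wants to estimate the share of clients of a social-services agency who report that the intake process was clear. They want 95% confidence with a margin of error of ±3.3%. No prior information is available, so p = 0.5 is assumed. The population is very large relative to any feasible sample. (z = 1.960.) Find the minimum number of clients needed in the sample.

882

With p = 0.5, p(1−p) = 0.25.
n = z²·p(1−p)/E² = 1.960² × 0.2500 / 0.033² = 3.8416 × 0.2500 / 0.001089 ≈ 881.91.
Rounding up gives n = 882.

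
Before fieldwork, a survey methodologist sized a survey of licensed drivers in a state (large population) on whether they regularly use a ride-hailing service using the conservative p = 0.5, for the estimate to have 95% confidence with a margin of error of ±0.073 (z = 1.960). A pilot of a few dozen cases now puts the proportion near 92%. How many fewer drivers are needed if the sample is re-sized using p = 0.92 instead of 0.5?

Conservative (p = 0.5): n = 1.960² × 0.25 / 0.073² ≈ 180.22 → 181.
Using p = 0.92: p(1−p) = 0.0736, so n = 1.960² × 0.0736 / 0.073² ≈ 53.06 → 54.
Reduction: 181 − 54 = 127.

127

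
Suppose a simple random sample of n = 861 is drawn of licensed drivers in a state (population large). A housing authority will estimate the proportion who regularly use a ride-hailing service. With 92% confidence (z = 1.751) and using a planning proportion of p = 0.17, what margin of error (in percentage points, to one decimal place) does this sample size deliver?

2.2

SE(p̂) = √[p(1−p)/n] = √[0.1411/861] = 0.01280.
E = z × SE = 1.751 × 0.01280 = 0.02242, or 2.2 percentage points.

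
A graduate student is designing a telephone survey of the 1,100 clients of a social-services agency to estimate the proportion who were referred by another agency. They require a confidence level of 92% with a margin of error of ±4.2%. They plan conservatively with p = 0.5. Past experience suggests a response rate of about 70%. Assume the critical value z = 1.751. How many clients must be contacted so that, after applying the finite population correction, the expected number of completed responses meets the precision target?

446

Completed interviews needed (unadjusted): n₀ = 1.751² × 0.2500 / 0.042² ≈ 434.52 → 435.
FPC for N = 1,100: n = 435 / (1 + 434/1100) = 435 / 1.3945 ≈ 311.93 → 312.
At a 70% response rate, contacts needed = 312 / 0.70 ≈ 445.71 → 446.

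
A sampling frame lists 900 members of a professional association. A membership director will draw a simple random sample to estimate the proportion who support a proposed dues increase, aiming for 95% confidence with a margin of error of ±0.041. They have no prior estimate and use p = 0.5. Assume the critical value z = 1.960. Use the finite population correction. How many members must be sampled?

350

Unadjusted: n₀ = 1.960² × 0.50 × 0.50 / 0.041² ≈ 571.33, so n₀ = 572.
Finite population correction with N = 900: n = n₀ / (1 + (n₀−1)/N) = 572 / (1 + 571/900) = 572 / 1.6344 ≈ 349.97.
Rounding up, n = 350.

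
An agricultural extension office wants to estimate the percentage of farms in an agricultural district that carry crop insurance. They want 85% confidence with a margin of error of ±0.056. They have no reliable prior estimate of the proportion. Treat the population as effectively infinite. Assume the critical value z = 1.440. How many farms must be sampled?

With no prior estimate, use p = 0.5, giving p(1−p) = 0.25.
n = z²·p(1−p)/E² = 1.440² × 0.2500 / 0.056² = 2.0736 × 0.2500 / 0.003136 ≈ 165.31.
Rounding up gives n = 166.

166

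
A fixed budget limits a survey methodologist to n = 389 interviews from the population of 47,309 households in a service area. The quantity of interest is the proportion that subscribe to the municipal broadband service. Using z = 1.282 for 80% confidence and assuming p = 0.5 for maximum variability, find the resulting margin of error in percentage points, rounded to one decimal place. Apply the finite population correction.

Finite-population factor: (N−n)/(N−1) = (47309−389)/(47309−1) = 0.9918.
SE(p̂) = √[p(1−p)/n · (N−n)/(N−1)] = √[0.2500/389 × 0.9918] = 0.02525.
E = z × SE = 1.282 × 0.02525 = 0.03237 ≈ 3.2 percentage points.

3.2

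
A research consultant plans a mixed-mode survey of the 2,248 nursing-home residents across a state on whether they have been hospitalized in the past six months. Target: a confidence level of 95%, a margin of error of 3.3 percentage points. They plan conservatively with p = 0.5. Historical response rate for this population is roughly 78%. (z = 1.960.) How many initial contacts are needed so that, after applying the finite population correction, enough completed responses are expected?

Completed interviews needed (unadjusted): n₀ = 1.960² × 0.2500 / 0.033² ≈ 881.91 → 882.
FPC for N = 2,248: n = 882 / (1 + 881/2248) = 882 / 1.3919 ≈ 633.66 → 634.
At a 78% response rate, contacts needed = 634 / 0.78 ≈ 812.82 → 813.

813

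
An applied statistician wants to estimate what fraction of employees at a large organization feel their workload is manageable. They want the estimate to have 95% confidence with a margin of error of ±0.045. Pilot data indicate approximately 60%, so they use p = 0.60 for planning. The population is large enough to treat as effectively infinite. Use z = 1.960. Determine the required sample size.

456

With p = 0.60, p(1−p) = 0.2400.
n = z²·p(1−p)/E² = 1.960² × 0.2400 / 0.045² = 3.8416 × 0.2400 / 0.002025 ≈ 455.30.
Rounding up gives n = 456.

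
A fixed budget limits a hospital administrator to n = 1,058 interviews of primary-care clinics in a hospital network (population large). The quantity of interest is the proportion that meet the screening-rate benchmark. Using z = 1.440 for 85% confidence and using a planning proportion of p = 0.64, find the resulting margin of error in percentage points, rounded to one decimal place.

SE(p̂) = √[p(1−p)/n] = √[0.2304/1058] = 0.01476.
E = z × SE = 1.440 × 0.01476 = 0.02125, or 2.1 percentage points.

2.1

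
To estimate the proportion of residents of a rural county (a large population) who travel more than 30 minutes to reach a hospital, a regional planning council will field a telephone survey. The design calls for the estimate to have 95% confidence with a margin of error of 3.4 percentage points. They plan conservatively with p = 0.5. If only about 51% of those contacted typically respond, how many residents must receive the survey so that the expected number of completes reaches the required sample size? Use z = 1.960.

1630

Completed interviews needed: n₀ = 1.960² × 0.2500 / 0.034² ≈ 830.80 → 831.
At a 51% response rate, contacts needed = 831 / 0.51 ≈ 1629.41 → 1630.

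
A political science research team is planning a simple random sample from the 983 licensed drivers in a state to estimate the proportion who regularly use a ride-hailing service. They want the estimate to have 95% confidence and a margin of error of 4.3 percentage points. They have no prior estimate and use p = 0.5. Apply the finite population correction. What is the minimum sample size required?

For 95% confidence, z = 1.960.
Unadjusted: n₀ = 1.960² × 0.50 × 0.50 / 0.043² ≈ 519.42, so n₀ = 520.
Finite population correction with N = 983: n = n₀ / (1 + (n₀−1)/N) = 520 / (1 + 519/983) = 520 / 1.5280 ≈ 340.32.
Rounding up, n = 341.

341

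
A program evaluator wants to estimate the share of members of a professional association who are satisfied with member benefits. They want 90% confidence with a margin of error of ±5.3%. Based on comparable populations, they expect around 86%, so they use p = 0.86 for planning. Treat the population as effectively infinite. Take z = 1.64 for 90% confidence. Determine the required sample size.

With p = 0.86, p(1−p) = 0.1204.
n = z²·p(1−p)/E² = 1.64² × 0.1204 / 0.053² = 2.6896 × 0.1204 / 0.002809 ≈ 115.28.
Rounding up gives n = 116.

116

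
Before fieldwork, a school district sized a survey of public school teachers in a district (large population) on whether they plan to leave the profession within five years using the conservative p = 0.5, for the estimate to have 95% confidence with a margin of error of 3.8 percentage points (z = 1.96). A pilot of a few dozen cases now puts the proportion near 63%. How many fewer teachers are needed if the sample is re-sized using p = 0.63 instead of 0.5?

Conservative (p = 0.5): n = 1.96² × 0.25 / 0.038² ≈ 665.10 → 666.
Using p = 0.63: p(1−p) = 0.2331, so n = 1.96² × 0.2331 / 0.038² ≈ 620.14 → 621.
Reduction: 666 − 621 = 45.

45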